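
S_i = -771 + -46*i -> [-771, -817, -863, -909, -955]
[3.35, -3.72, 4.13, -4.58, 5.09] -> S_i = 3.35*(-1.11)^i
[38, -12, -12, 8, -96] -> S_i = Random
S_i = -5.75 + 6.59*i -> [-5.75, 0.84, 7.43, 14.02, 20.61]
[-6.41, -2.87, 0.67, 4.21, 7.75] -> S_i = -6.41 + 3.54*i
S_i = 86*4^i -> [86, 344, 1376, 5504, 22016]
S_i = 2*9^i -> [2, 18, 162, 1458, 13122]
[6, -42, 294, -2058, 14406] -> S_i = 6*-7^i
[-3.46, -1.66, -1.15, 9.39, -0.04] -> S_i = Random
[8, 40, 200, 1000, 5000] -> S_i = 8*5^i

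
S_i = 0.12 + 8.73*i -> [0.12, 8.85, 17.58, 26.31, 35.04]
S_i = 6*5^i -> [6, 30, 150, 750, 3750]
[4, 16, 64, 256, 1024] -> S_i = 4*4^i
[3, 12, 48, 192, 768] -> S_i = 3*4^i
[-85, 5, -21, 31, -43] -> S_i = Random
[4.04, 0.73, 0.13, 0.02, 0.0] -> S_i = 4.04*0.18^i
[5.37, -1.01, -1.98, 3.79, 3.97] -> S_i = Random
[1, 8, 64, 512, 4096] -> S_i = 1*8^i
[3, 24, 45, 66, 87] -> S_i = 3 + 21*i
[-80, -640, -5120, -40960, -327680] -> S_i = -80*8^i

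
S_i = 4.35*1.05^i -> [4.35, 4.57, 4.8, 5.04, 5.29]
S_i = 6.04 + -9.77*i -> [6.04, -3.73, -13.5, -23.27, -33.04]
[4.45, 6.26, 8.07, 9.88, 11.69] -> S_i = 4.45 + 1.81*i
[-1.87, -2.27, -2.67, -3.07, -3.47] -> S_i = -1.87 + -0.40*i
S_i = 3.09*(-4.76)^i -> [3.09, -14.71, 70.01, -333.26, 1586.3]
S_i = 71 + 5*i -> [71, 76, 81, 86, 91]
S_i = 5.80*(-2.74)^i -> [5.8, -15.89, 43.54, -119.31, 326.91]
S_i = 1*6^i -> [1, 6, 36, 216, 1296]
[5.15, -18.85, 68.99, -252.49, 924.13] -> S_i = 5.15*(-3.66)^i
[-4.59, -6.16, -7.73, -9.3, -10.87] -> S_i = -4.59 + -1.57*i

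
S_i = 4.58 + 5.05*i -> [4.58, 9.63, 14.68, 19.73, 24.78]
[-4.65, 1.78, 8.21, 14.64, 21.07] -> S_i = -4.65 + 6.43*i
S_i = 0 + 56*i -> [0, 56, 112, 168, 224]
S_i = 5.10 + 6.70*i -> [5.1, 11.8, 18.5, 25.2, 31.9]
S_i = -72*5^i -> [-72, -360, -1800, -9000, -45000]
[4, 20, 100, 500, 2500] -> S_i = 4*5^i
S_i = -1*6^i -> [-1, -6, -36, -216, -1296]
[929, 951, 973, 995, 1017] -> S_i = 929 + 22*i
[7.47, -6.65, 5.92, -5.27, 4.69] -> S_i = 7.47*(-0.89)^i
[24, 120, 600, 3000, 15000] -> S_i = 24*5^i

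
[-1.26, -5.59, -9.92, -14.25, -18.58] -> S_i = -1.26 + -4.33*i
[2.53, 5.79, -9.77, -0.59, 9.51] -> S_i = Random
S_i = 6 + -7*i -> [6, -1, -8, -15, -22]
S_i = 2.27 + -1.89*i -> [2.27, 0.38, -1.51, -3.4, -5.29]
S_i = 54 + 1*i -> [54, 55, 56, 57, 58]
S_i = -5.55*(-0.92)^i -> [-5.55, 5.11, -4.7, 4.32, -3.98]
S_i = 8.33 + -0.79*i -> [8.33, 7.54, 6.75, 5.96, 5.17]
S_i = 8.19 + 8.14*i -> [8.19, 16.33, 24.47, 32.61, 40.75]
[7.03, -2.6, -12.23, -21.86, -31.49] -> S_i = 7.03 + -9.63*i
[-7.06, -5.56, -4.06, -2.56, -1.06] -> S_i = -7.06 + 1.50*i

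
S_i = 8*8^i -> [8, 64, 512, 4096, 32768]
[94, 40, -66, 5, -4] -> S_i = Random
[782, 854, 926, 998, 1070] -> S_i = 782 + 72*i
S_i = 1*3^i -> [1, 3, 9, 27, 81]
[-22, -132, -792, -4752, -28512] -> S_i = -22*6^i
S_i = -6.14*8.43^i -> [-6.14, -51.76, -436.34, -3678.33, -31008.35]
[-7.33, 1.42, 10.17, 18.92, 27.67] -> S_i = -7.33 + 8.75*i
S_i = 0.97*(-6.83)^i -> [0.97, -6.63, 45.25, -309.05, 2110.84]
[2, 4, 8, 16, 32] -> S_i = 2*2^i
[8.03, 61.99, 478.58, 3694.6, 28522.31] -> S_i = 8.03*7.72^i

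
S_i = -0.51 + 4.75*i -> [-0.51, 4.24, 8.99, 13.74, 18.49]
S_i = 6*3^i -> [6, 18, 54, 162, 486]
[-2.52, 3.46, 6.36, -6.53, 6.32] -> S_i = Random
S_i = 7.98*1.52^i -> [7.98, 12.13, 18.44, 28.02, 42.6]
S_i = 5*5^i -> [5, 25, 125, 625, 3125]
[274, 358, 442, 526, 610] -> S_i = 274 + 84*i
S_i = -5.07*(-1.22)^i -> [-5.07, 6.19, -7.55, 9.21, -11.23]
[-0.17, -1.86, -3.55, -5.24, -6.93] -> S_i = -0.17 + -1.69*i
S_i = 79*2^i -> [79, 158, 316, 632, 1264]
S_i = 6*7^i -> [6, 42, 294, 2058, 14406]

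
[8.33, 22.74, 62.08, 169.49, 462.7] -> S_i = 8.33*2.73^i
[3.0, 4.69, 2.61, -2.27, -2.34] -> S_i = Random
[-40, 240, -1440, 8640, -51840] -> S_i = -40*-6^i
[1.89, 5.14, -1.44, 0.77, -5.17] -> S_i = Random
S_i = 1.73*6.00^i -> [1.73, 10.38, 62.28, 373.68, 2242.08]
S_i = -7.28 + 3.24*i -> [-7.28, -4.04, -0.8, 2.44, 5.68]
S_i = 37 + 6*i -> [37, 43, 49, 55, 61]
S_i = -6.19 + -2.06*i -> [-6.19, -8.25, -10.31, -12.37, -14.43]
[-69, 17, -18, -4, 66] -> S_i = Random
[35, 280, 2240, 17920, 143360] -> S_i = 35*8^i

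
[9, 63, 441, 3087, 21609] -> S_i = 9*7^i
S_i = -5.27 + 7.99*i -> [-5.27, 2.72, 10.71, 18.7, 26.69]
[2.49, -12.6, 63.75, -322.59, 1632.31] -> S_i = 2.49*(-5.06)^i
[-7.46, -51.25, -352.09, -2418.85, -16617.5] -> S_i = -7.46*6.87^i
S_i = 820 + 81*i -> [820, 901, 982, 1063, 1144]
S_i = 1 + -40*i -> [1, -39, -79, -119, -159]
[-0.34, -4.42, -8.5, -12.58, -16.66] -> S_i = -0.34 + -4.08*i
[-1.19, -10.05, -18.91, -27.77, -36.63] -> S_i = -1.19 + -8.86*i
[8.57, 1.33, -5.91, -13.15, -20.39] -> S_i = 8.57 + -7.24*i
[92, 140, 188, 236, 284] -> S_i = 92 + 48*i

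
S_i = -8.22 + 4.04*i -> [-8.22, -4.18, -0.14, 3.9, 7.94]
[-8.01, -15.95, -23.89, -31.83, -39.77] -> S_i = -8.01 + -7.94*i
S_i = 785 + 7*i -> [785, 792, 799, 806, 813]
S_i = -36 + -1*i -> [-36, -37, -38, -39, -40]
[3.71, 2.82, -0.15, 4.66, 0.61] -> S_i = Random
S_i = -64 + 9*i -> [-64, -55, -46, -37, -28]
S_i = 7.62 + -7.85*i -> [7.62, -0.23, -8.08, -15.93, -23.78]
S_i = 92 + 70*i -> [92, 162, 232, 302, 372]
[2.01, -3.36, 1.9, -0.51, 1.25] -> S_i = Random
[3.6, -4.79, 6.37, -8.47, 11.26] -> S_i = 3.60*(-1.33)^i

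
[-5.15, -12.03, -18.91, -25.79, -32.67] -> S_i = -5.15 + -6.88*i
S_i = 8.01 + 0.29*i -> [8.01, 8.3, 8.59, 8.88, 9.17]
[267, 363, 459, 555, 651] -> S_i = 267 + 96*i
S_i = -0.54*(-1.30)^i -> [-0.54, 0.7, -0.91, 1.19, -1.54]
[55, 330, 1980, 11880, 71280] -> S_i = 55*6^i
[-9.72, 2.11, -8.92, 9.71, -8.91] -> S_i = Random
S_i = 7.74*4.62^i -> [7.74, 35.76, 165.21, 763.25, 3526.22]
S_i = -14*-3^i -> [-14, 42, -126, 378, -1134]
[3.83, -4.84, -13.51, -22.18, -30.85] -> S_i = 3.83 + -8.67*i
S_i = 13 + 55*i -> [13, 68, 123, 178, 233]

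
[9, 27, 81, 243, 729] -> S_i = 9*3^i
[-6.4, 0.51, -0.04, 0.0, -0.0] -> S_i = -6.40*(-0.08)^i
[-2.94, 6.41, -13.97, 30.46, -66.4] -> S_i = -2.94*(-2.18)^i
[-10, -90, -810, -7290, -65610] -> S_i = -10*9^i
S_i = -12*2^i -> [-12, -24, -48, -96, -192]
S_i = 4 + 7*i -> [4, 11, 18, 25, 32]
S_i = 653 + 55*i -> [653, 708, 763, 818, 873]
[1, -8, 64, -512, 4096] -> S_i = 1*-8^i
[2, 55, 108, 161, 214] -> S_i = 2 + 53*i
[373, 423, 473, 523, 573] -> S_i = 373 + 50*i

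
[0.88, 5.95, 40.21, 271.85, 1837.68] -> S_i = 0.88*6.76^i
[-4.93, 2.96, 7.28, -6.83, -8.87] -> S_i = Random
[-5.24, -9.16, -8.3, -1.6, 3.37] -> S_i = Random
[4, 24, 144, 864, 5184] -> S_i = 4*6^i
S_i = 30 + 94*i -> [30, 124, 218, 312, 406]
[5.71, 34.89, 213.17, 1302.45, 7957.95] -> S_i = 5.71*6.11^i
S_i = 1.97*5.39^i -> [1.97, 10.62, 57.23, 308.48, 1662.73]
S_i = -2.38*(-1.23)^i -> [-2.38, 2.93, -3.6, 4.43, -5.45]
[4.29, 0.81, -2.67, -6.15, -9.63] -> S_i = 4.29 + -3.48*i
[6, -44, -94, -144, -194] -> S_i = 6 + -50*i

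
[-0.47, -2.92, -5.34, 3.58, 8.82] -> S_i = Random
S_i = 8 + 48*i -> [8, 56, 104, 152, 200]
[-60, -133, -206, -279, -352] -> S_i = -60 + -73*i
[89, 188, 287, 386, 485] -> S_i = 89 + 99*i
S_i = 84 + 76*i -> [84, 160, 236, 312, 388]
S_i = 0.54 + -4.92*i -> [0.54, -4.38, -9.3, -14.22, -19.14]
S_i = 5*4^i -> [5, 20, 80, 320, 1280]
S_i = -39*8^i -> [-39, -312, -2496, -19968, -159744]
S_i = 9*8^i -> [9, 72, 576, 4608, 36864]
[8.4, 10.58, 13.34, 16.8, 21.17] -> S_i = 8.40*1.26^i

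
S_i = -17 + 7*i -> [-17, -10, -3, 4, 11]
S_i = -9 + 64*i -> [-9, 55, 119, 183, 247]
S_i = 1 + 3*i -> [1, 4, 7, 10, 13]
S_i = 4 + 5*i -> [4, 9, 14, 19, 24]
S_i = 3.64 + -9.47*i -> [3.64, -5.83, -15.3, -24.77, -34.24]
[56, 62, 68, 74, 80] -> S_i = 56 + 6*i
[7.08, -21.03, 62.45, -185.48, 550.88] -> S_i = 7.08*(-2.97)^i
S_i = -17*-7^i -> [-17, 119, -833, 5831, -40817]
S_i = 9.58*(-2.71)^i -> [9.58, -25.96, 70.36, -190.67, 516.71]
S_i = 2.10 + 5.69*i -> [2.1, 7.79, 13.48, 19.17, 24.86]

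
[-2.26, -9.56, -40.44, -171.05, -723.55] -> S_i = -2.26*4.23^i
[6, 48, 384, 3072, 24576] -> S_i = 6*8^i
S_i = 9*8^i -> [9, 72, 576, 4608, 36864]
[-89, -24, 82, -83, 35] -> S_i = Random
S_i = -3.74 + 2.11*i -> [-3.74, -1.63, 0.48, 2.59, 4.7]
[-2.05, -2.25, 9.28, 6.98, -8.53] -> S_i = Random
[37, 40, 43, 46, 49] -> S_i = 37 + 3*i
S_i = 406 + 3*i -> [406, 409, 412, 415, 418]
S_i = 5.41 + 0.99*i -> [5.41, 6.4, 7.39, 8.38, 9.37]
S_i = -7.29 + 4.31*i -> [-7.29, -2.98, 1.33, 5.64, 9.95]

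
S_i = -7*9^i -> [-7, -63, -567, -5103, -45927]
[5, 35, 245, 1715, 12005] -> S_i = 5*7^i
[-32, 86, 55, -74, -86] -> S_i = Random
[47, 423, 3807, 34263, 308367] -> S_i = 47*9^i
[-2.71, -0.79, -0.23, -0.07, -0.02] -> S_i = -2.71*0.29^i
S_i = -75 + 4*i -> [-75, -71, -67, -63, -59]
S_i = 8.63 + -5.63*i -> [8.63, 3.0, -2.63, -8.26, -13.89]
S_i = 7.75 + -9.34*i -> [7.75, -1.59, -10.93, -20.27, -29.61]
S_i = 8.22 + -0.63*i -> [8.22, 7.59, 6.96, 6.33, 5.7]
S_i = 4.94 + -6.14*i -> [4.94, -1.2, -7.34, -13.48, -19.62]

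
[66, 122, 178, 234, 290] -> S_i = 66 + 56*i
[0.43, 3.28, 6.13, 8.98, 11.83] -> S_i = 0.43 + 2.85*i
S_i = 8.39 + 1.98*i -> [8.39, 10.37, 12.35, 14.33, 16.31]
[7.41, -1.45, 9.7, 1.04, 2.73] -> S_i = Random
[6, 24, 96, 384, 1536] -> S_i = 6*4^i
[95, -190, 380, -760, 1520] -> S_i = 95*-2^i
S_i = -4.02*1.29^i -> [-4.02, -5.19, -6.69, -8.63, -11.13]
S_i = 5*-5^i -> [5, -25, 125, -625, 3125]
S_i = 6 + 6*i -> [6, 12, 18, 24, 30]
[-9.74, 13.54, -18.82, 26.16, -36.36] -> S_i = -9.74*(-1.39)^i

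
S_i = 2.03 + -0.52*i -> [2.03, 1.51, 0.99, 0.47, -0.05]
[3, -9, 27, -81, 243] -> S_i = 3*-3^i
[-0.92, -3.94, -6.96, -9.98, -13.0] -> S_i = -0.92 + -3.02*i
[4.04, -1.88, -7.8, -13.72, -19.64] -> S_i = 4.04 + -5.92*i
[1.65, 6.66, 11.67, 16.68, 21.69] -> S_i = 1.65 + 5.01*i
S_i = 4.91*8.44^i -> [4.91, 41.44, 349.76, 2951.95, 24914.45]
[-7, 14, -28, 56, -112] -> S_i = -7*-2^i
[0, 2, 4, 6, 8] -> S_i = 0 + 2*i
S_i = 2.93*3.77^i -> [2.93, 11.05, 41.64, 157.0, 591.88]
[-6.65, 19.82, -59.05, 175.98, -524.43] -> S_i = -6.65*(-2.98)^i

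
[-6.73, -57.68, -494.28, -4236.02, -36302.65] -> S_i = -6.73*8.57^i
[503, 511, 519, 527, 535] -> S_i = 503 + 8*i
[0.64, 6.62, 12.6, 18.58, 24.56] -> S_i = 0.64 + 5.98*i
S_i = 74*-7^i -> [74, -518, 3626, -25382, 177674]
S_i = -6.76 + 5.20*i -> [-6.76, -1.56, 3.64, 8.84, 14.04]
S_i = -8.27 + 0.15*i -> [-8.27, -8.12, -7.97, -7.82, -7.67]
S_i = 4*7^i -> [4, 28, 196, 1372, 9604]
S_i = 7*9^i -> [7, 63, 567, 5103, 45927]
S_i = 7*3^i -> [7, 21, 63, 189, 567]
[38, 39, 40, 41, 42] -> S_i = 38 + 1*i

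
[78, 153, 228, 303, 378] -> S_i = 78 + 75*i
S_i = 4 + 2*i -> [4, 6, 8, 10, 12]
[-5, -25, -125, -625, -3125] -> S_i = -5*5^i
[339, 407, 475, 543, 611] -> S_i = 339 + 68*i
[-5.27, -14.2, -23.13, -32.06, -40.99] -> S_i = -5.27 + -8.93*i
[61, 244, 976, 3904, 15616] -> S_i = 61*4^i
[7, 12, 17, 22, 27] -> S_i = 7 + 5*i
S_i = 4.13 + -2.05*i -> [4.13, 2.08, 0.03, -2.02, -4.07]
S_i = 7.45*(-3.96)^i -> [7.45, -29.5, 116.83, -462.64, 1832.05]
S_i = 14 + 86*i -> [14, 100, 186, 272, 358]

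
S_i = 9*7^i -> [9, 63, 441, 3087, 21609]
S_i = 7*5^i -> [7, 35, 175, 875, 4375]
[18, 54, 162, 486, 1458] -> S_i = 18*3^i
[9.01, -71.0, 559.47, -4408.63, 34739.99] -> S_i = 9.01*(-7.88)^i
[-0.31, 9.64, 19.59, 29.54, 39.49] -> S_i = -0.31 + 9.95*i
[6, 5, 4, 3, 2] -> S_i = 6 + -1*i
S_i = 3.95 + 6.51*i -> [3.95, 10.46, 16.97, 23.48, 29.99]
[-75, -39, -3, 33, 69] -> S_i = -75 + 36*i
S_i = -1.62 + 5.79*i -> [-1.62, 4.17, 9.96, 15.75, 21.54]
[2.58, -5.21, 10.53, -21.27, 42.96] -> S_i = 2.58*(-2.02)^i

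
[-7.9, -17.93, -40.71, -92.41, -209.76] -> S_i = -7.90*2.27^i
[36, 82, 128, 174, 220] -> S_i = 36 + 46*i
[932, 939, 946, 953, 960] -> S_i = 932 + 7*i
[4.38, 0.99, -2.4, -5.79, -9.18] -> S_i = 4.38 + -3.39*i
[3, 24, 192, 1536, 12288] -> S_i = 3*8^i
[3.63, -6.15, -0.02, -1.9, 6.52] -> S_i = Random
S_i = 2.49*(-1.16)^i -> [2.49, -2.89, 3.35, -3.89, 4.51]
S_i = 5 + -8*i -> [5, -3, -11, -19, -27]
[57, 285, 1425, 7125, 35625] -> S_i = 57*5^i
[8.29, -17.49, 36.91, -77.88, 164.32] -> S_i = 8.29*(-2.11)^i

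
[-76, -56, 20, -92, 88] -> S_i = Random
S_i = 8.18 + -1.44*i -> [8.18, 6.74, 5.3, 3.86, 2.42]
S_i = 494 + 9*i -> [494, 503, 512, 521, 530]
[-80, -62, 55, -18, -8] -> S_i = Random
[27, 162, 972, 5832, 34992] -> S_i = 27*6^i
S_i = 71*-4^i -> [71, -284, 1136, -4544, 18176]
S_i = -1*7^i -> [-1, -7, -49, -343, -2401]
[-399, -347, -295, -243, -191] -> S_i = -399 + 52*i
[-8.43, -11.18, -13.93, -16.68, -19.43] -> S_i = -8.43 + -2.75*i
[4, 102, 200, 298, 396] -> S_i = 4 + 98*i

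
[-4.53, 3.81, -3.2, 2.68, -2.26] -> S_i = -4.53*(-0.84)^i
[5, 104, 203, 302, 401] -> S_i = 5 + 99*i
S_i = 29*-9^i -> [29, -261, 2349, -21141, 190269]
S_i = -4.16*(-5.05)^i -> [-4.16, 21.01, -106.09, 535.76, -2705.57]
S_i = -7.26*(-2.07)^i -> [-7.26, 15.03, -31.11, 64.39, -133.3]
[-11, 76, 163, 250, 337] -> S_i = -11 + 87*i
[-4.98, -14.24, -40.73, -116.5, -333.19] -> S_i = -4.98*2.86^i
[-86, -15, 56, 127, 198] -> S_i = -86 + 71*i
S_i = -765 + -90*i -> [-765, -855, -945, -1035, -1125]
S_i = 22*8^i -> [22, 176, 1408, 11264, 90112]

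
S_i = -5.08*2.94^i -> [-5.08, -14.94, -43.91, -129.09, -379.54]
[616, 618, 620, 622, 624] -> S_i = 616 + 2*i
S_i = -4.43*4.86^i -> [-4.43, -21.53, -104.63, -508.53, -2471.43]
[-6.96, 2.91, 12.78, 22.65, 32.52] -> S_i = -6.96 + 9.87*i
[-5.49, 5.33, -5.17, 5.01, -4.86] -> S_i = -5.49*(-0.97)^i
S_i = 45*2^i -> [45, 90, 180, 360, 720]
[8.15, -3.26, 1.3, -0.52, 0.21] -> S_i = 8.15*(-0.40)^i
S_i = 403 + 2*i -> [403, 405, 407, 409, 411]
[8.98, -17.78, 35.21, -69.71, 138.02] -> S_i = 8.98*(-1.98)^i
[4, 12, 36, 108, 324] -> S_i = 4*3^i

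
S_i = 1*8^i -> [1, 8, 64, 512, 4096]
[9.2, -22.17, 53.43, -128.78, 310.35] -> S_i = 9.20*(-2.41)^i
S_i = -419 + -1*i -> [-419, -420, -421, -422, -423]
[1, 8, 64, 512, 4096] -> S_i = 1*8^i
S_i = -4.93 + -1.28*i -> [-4.93, -6.21, -7.49, -8.77, -10.05]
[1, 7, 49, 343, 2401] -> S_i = 1*7^i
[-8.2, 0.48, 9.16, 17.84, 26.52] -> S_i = -8.20 + 8.68*i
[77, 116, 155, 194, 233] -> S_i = 77 + 39*i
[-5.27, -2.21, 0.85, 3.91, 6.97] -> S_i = -5.27 + 3.06*i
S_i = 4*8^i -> [4, 32, 256, 2048, 16384]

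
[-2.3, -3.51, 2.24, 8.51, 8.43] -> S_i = Random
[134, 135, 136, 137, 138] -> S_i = 134 + 1*i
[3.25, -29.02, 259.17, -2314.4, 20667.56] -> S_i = 3.25*(-8.93)^i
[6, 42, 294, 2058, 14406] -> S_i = 6*7^i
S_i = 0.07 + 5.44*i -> [0.07, 5.51, 10.95, 16.39, 21.83]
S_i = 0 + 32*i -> [0, 32, 64, 96, 128]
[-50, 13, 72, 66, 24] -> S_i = Random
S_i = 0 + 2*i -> [0, 2, 4, 6, 8]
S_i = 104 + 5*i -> [104, 109, 114, 119, 124]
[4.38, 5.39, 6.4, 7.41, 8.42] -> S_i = 4.38 + 1.01*i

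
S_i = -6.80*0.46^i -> [-6.8, -3.13, -1.44, -0.66, -0.3]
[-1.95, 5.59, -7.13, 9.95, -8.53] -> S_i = Random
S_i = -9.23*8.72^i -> [-9.23, -80.49, -701.83, -6120.0, -53366.37]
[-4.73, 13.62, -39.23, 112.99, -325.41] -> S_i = -4.73*(-2.88)^i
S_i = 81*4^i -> [81, 324, 1296, 5184, 20736]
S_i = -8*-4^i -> [-8, 32, -128, 512, -2048]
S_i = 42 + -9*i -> [42, 33, 24, 15, 6]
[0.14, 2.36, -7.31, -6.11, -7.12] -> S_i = Random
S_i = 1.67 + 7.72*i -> [1.67, 9.39, 17.11, 24.83, 32.55]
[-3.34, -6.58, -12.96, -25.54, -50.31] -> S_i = -3.34*1.97^i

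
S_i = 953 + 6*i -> [953, 959, 965, 971, 977]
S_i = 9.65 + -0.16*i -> [9.65, 9.49, 9.33, 9.17, 9.01]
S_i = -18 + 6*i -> [-18, -12, -6, 0, 6]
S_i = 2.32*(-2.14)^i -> [2.32, -4.96, 10.62, -22.74, 48.66]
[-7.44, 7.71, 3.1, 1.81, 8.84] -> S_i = Random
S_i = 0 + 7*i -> [0, 7, 14, 21, 28]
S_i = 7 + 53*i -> [7, 60, 113, 166, 219]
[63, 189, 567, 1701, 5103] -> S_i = 63*3^i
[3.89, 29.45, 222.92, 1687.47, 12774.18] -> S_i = 3.89*7.57^i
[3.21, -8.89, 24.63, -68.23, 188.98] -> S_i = 3.21*(-2.77)^i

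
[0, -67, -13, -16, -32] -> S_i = Random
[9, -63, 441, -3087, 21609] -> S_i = 9*-7^i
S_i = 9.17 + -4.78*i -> [9.17, 4.39, -0.39, -5.17, -9.95]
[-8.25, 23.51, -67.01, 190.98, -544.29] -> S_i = -8.25*(-2.85)^i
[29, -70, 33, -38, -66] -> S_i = Random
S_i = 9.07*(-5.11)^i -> [9.07, -46.35, 236.84, -1210.24, 6184.3]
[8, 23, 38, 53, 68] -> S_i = 8 + 15*i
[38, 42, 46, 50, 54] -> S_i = 38 + 4*i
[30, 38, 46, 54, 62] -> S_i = 30 + 8*i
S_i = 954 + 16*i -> [954, 970, 986, 1002, 1018]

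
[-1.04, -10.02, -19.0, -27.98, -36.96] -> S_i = -1.04 + -8.98*i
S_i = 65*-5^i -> [65, -325, 1625, -8125, 40625]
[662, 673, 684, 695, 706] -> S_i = 662 + 11*i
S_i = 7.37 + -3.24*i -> [7.37, 4.13, 0.89, -2.35, -5.59]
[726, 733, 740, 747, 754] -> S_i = 726 + 7*i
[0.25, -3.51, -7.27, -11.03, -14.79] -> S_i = 0.25 + -3.76*i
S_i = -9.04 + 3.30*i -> [-9.04, -5.74, -2.44, 0.86, 4.16]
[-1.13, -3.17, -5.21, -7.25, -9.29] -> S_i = -1.13 + -2.04*i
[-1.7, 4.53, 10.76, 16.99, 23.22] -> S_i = -1.70 + 6.23*i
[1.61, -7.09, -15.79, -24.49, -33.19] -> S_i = 1.61 + -8.70*i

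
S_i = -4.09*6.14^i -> [-4.09, -25.11, -154.19, -946.73, -5812.95]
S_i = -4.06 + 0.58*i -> [-4.06, -3.48, -2.9, -2.32, -1.74]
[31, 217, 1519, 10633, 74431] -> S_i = 31*7^i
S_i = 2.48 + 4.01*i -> [2.48, 6.49, 10.5, 14.51, 18.52]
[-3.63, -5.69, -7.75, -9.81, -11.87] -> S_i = -3.63 + -2.06*i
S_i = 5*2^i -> [5, 10, 20, 40, 80]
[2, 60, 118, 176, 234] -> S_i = 2 + 58*i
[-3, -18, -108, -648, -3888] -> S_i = -3*6^i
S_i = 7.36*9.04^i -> [7.36, 66.53, 601.47, 5437.3, 49153.17]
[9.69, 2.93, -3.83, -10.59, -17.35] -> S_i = 9.69 + -6.76*i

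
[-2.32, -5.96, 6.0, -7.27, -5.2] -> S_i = Random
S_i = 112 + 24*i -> [112, 136, 160, 184, 208]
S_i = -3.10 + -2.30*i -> [-3.1, -5.4, -7.7, -10.0, -12.3]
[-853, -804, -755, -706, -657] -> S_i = -853 + 49*i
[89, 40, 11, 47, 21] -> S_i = Random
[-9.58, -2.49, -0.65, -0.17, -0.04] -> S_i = -9.58*0.26^i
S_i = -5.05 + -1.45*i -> [-5.05, -6.5, -7.95, -9.4, -10.85]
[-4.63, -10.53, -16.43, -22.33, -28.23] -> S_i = -4.63 + -5.90*i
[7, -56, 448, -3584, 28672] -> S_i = 7*-8^i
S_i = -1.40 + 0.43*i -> [-1.4, -0.97, -0.54, -0.11, 0.32]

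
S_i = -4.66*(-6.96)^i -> [-4.66, 32.43, -225.74, 1571.14, -10935.1]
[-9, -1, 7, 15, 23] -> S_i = -9 + 8*i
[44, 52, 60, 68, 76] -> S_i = 44 + 8*i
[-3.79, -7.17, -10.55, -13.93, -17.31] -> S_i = -3.79 + -3.38*i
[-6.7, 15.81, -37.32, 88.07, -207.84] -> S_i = -6.70*(-2.36)^i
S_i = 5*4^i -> [5, 20, 80, 320, 1280]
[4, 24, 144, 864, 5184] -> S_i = 4*6^i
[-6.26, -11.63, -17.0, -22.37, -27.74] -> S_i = -6.26 + -5.37*i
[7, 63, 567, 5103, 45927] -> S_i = 7*9^i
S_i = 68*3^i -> [68, 204, 612, 1836, 5508]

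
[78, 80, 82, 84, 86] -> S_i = 78 + 2*i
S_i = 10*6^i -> [10, 60, 360, 2160, 12960]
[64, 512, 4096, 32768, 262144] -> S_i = 64*8^i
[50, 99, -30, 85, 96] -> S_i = Random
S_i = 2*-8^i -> [2, -16, 128, -1024, 8192]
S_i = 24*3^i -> [24, 72, 216, 648, 1944]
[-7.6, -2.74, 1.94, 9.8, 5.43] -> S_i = Random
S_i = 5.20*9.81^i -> [5.2, 51.01, 500.43, 4909.2, 48159.21]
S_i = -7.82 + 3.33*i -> [-7.82, -4.49, -1.16, 2.17, 5.5]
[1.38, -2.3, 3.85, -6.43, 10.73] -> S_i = 1.38*(-1.67)^i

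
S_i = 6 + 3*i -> [6, 9, 12, 15, 18]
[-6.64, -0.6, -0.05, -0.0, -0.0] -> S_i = -6.64*0.09^i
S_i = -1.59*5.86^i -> [-1.59, -9.32, -54.6, -319.96, -1874.94]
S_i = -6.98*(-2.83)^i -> [-6.98, 19.75, -55.9, 158.2, -447.71]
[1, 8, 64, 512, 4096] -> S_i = 1*8^i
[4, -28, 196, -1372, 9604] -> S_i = 4*-7^i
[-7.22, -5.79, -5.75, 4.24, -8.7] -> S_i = Random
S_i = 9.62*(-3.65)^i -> [9.62, -35.11, 128.16, -467.79, 1707.44]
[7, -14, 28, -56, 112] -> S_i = 7*-2^i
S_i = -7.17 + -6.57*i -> [-7.17, -13.74, -20.31, -26.88, -33.45]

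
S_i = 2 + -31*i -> [2, -29, -60, -91, -122]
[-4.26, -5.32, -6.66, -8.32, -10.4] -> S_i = -4.26*1.25^i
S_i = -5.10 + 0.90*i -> [-5.1, -4.2, -3.3, -2.4, -1.5]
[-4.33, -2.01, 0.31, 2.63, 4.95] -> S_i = -4.33 + 2.32*i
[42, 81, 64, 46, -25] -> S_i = Random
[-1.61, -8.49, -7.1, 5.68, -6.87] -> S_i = Random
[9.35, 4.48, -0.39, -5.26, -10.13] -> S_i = 9.35 + -4.87*i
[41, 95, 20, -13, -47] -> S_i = Random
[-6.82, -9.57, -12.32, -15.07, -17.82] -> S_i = -6.82 + -2.75*i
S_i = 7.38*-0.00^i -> [7.38, -0.0, 0.0, -0.0, 0.0]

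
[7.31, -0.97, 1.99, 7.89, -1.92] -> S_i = Random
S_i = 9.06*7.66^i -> [9.06, 69.4, 531.6, 4072.06, 31192.0]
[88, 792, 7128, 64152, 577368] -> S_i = 88*9^i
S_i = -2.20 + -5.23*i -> [-2.2, -7.43, -12.66, -17.89, -23.12]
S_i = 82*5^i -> [82, 410, 2050, 10250, 51250]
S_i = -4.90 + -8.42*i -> [-4.9, -13.32, -21.74, -30.16, -38.58]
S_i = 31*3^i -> [31, 93, 279, 837, 2511]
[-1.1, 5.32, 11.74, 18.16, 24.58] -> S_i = -1.10 + 6.42*i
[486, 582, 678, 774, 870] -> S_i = 486 + 96*i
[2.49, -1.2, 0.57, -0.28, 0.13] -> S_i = 2.49*(-0.48)^i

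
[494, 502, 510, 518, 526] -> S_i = 494 + 8*i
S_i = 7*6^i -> [7, 42, 252, 1512, 9072]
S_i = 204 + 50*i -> [204, 254, 304, 354, 404]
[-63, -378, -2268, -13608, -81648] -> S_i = -63*6^i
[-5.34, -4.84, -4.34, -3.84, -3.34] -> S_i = -5.34 + 0.50*i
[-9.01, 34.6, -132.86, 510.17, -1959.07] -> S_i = -9.01*(-3.84)^i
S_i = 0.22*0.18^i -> [0.22, 0.04, 0.01, 0.0, 0.0]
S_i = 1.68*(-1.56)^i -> [1.68, -2.62, 4.09, -6.38, 9.95]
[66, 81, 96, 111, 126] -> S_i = 66 + 15*i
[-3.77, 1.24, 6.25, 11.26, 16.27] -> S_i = -3.77 + 5.01*i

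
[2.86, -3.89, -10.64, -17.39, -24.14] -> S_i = 2.86 + -6.75*i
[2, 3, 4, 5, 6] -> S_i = 2 + 1*i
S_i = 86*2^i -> [86, 172, 344, 688, 1376]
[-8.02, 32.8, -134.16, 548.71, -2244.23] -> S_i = -8.02*(-4.09)^i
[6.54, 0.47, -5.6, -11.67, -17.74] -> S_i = 6.54 + -6.07*i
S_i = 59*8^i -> [59, 472, 3776, 30208, 241664]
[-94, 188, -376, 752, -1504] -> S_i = -94*-2^i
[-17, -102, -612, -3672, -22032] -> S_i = -17*6^i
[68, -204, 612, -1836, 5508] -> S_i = 68*-3^i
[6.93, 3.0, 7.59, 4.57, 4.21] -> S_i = Random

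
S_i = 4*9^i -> [4, 36, 324, 2916, 26244]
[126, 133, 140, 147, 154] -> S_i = 126 + 7*i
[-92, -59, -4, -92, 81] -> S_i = Random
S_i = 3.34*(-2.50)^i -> [3.34, -8.35, 20.88, -52.19, 130.47]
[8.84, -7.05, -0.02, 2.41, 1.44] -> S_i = Random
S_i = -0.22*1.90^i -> [-0.22, -0.42, -0.79, -1.51, -2.87]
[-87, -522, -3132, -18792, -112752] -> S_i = -87*6^i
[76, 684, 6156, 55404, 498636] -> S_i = 76*9^i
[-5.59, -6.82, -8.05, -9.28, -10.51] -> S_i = -5.59 + -1.23*i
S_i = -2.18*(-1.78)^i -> [-2.18, 3.88, -6.91, 12.29, -21.88]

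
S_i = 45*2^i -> [45, 90, 180, 360, 720]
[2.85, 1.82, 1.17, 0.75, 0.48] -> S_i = 2.85*0.64^i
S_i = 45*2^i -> [45, 90, 180, 360, 720]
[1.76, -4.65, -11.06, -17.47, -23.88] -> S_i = 1.76 + -6.41*i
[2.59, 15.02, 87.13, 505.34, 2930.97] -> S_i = 2.59*5.80^i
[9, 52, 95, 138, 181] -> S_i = 9 + 43*i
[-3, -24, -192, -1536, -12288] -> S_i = -3*8^i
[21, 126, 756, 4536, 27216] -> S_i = 21*6^i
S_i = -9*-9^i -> [-9, 81, -729, 6561, -59049]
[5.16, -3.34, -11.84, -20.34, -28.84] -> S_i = 5.16 + -8.50*i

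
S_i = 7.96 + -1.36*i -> [7.96, 6.6, 5.24, 3.88, 2.52]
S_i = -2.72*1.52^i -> [-2.72, -4.13, -6.28, -9.55, -14.52]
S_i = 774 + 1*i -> [774, 775, 776, 777, 778]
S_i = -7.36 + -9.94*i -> [-7.36, -17.3, -27.24, -37.18, -47.12]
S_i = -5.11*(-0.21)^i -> [-5.11, 1.07, -0.23, 0.05, -0.01]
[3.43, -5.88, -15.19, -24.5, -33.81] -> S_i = 3.43 + -9.31*i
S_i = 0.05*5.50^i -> [0.05, 0.28, 1.51, 8.32, 45.75]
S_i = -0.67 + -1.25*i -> [-0.67, -1.92, -3.17, -4.42, -5.67]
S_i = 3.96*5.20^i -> [3.96, 20.59, 107.08, 556.81, 2895.4]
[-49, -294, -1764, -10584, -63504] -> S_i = -49*6^i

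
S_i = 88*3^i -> [88, 264, 792, 2376, 7128]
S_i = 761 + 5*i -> [761, 766, 771, 776, 781]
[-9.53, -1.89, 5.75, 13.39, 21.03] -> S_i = -9.53 + 7.64*i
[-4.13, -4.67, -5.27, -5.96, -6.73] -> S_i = -4.13*1.13^i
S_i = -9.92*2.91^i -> [-9.92, -28.87, -84.0, -244.45, -711.35]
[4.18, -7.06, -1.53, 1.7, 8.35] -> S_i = Random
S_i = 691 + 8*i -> [691, 699, 707, 715, 723]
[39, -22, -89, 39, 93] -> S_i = Random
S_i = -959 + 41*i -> [-959, -918, -877, -836, -795]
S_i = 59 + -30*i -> [59, 29, -1, -31, -61]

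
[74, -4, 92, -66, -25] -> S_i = Random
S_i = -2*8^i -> [-2, -16, -128, -1024, -8192]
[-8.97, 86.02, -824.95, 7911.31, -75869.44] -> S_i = -8.97*(-9.59)^i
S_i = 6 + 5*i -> [6, 11, 16, 21, 26]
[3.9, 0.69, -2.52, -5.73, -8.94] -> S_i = 3.90 + -3.21*i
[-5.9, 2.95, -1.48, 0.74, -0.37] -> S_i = -5.90*(-0.50)^i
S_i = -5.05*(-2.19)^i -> [-5.05, 11.06, -24.22, 53.04, -116.16]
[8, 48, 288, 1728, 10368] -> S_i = 8*6^i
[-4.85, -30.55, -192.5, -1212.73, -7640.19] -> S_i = -4.85*6.30^i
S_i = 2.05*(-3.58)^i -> [2.05, -7.34, 26.27, -94.06, 336.73]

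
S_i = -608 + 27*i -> [-608, -581, -554, -527, -500]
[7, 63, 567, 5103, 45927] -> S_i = 7*9^i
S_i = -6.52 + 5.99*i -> [-6.52, -0.53, 5.46, 11.45, 17.44]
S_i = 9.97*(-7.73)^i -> [9.97, -77.07, 595.74, -4605.04, 35596.98]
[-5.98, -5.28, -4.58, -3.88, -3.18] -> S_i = -5.98 + 0.70*i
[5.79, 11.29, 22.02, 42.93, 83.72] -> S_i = 5.79*1.95^i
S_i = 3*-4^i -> [3, -12, 48, -192, 768]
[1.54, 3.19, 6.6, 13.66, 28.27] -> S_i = 1.54*2.07^i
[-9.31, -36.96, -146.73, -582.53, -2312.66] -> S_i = -9.31*3.97^i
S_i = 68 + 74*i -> [68, 142, 216, 290, 364]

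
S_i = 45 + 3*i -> [45, 48, 51, 54, 57]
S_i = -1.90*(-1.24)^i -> [-1.9, 2.36, -2.92, 3.62, -4.49]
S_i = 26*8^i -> [26, 208, 1664, 13312, 106496]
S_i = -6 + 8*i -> [-6, 2, 10, 18, 26]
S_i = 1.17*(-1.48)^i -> [1.17, -1.73, 2.56, -3.79, 5.61]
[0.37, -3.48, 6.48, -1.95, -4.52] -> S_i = Random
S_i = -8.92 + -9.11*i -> [-8.92, -18.03, -27.14, -36.25, -45.36]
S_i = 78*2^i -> [78, 156, 312, 624, 1248]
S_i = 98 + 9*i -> [98, 107, 116, 125, 134]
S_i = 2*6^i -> [2, 12, 72, 432, 2592]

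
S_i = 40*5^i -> [40, 200, 1000, 5000, 25000]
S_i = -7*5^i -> [-7, -35, -175, -875, -4375]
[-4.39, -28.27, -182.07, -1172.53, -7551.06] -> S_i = -4.39*6.44^i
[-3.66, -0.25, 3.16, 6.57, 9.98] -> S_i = -3.66 + 3.41*i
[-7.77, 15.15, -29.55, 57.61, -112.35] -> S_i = -7.77*(-1.95)^i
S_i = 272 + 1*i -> [272, 273, 274, 275, 276]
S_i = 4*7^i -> [4, 28, 196, 1372, 9604]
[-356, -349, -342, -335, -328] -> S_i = -356 + 7*i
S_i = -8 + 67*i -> [-8, 59, 126, 193, 260]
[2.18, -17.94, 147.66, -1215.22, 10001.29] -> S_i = 2.18*(-8.23)^i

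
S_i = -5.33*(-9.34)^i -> [-5.33, 49.78, -464.97, 4342.78, -40561.57]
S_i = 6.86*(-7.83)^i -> [6.86, -53.71, 420.58, -3293.13, 25785.24]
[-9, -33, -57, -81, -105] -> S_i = -9 + -24*i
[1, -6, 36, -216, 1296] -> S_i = 1*-6^i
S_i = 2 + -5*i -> [2, -3, -8, -13, -18]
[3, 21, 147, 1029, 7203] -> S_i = 3*7^i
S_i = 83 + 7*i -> [83, 90, 97, 104, 111]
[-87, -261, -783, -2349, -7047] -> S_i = -87*3^i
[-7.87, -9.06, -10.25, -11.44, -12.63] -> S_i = -7.87 + -1.19*i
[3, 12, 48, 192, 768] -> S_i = 3*4^i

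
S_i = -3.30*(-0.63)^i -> [-3.3, 2.08, -1.31, 0.83, -0.52]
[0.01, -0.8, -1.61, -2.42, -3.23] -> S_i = 0.01 + -0.81*i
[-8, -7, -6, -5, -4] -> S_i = -8 + 1*i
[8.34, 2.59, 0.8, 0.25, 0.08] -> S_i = 8.34*0.31^i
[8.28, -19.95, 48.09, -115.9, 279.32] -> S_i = 8.28*(-2.41)^i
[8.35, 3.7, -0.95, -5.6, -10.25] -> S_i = 8.35 + -4.65*i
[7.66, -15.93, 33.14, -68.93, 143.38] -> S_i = 7.66*(-2.08)^i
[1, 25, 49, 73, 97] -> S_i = 1 + 24*i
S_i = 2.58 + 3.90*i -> [2.58, 6.48, 10.38, 14.28, 18.18]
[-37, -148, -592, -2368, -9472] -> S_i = -37*4^i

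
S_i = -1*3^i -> [-1, -3, -9, -27, -81]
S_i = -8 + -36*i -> [-8, -44, -80, -116, -152]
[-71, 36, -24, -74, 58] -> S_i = Random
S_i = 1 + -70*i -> [1, -69, -139, -209, -279]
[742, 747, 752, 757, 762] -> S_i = 742 + 5*i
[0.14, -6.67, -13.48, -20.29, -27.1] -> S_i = 0.14 + -6.81*i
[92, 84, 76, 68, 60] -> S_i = 92 + -8*i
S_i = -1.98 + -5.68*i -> [-1.98, -7.66, -13.34, -19.02, -24.7]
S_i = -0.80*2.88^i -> [-0.8, -2.3, -6.64, -19.11, -55.04]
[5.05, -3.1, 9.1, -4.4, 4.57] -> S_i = Random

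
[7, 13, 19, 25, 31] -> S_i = 7 + 6*i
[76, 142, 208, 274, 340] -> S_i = 76 + 66*i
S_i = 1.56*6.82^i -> [1.56, 10.64, 72.56, 494.85, 3374.91]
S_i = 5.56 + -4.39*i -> [5.56, 1.17, -3.22, -7.61, -12.0]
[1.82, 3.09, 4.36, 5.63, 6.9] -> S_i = 1.82 + 1.27*i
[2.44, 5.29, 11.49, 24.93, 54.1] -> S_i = 2.44*2.17^i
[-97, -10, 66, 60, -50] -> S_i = Random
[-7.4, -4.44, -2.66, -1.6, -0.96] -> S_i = -7.40*0.60^i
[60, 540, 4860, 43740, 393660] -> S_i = 60*9^i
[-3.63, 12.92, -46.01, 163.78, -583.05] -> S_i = -3.63*(-3.56)^i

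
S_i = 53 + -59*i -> [53, -6, -65, -124, -183]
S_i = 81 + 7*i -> [81, 88, 95, 102, 109]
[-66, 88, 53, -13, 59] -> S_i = Random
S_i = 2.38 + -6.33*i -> [2.38, -3.95, -10.28, -16.61, -22.94]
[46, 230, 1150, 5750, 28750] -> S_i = 46*5^i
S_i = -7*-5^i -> [-7, 35, -175, 875, -4375]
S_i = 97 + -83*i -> [97, 14, -69, -152, -235]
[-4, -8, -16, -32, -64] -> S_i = -4*2^i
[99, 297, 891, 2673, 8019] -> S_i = 99*3^i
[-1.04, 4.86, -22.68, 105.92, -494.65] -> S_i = -1.04*(-4.67)^i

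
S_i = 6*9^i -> [6, 54, 486, 4374, 39366]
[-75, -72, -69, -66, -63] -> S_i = -75 + 3*i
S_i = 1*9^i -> [1, 9, 81, 729, 6561]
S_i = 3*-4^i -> [3, -12, 48, -192, 768]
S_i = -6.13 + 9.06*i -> [-6.13, 2.93, 11.99, 21.05, 30.11]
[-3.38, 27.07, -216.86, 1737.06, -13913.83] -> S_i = -3.38*(-8.01)^i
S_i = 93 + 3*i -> [93, 96, 99, 102, 105]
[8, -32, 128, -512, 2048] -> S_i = 8*-4^i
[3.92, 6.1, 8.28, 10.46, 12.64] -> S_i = 3.92 + 2.18*i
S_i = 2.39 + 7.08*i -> [2.39, 9.47, 16.55, 23.63, 30.71]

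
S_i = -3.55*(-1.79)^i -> [-3.55, 6.35, -11.37, 20.36, -36.45]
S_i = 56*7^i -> [56, 392, 2744, 19208, 134456]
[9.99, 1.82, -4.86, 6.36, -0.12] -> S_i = Random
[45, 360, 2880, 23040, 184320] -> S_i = 45*8^i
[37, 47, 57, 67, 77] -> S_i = 37 + 10*i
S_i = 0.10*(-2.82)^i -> [0.1, -0.28, 0.8, -2.24, 6.32]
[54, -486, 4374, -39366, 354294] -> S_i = 54*-9^i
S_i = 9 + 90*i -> [9, 99, 189, 279, 369]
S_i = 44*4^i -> [44, 176, 704, 2816, 11264]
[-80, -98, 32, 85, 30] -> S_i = Random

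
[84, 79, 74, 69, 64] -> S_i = 84 + -5*i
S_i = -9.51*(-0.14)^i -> [-9.51, 1.33, -0.19, 0.03, -0.0]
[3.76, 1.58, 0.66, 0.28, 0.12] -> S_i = 3.76*0.42^i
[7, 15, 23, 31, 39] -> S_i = 7 + 8*i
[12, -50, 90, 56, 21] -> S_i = Random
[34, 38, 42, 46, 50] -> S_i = 34 + 4*i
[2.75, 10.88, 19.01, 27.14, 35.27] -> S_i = 2.75 + 8.13*i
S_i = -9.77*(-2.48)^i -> [-9.77, 24.23, -60.09, 149.02, -369.57]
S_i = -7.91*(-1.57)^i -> [-7.91, 12.42, -19.5, 30.61, -48.06]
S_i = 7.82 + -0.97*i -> [7.82, 6.85, 5.88, 4.91, 3.94]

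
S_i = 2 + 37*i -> [2, 39, 76, 113, 150]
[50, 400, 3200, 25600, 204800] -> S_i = 50*8^i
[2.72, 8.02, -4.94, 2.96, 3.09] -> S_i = Random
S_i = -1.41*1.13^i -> [-1.41, -1.59, -1.8, -2.03, -2.3]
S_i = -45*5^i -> [-45, -225, -1125, -5625, -28125]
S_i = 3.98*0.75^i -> [3.98, 2.98, 2.24, 1.68, 1.26]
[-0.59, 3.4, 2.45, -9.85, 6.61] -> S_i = Random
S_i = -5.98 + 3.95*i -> [-5.98, -2.03, 1.92, 5.87, 9.82]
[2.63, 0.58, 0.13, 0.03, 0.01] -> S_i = 2.63*0.22^i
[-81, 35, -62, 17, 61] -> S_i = Random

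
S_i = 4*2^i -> [4, 8, 16, 32, 64]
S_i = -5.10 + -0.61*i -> [-5.1, -5.71, -6.32, -6.93, -7.54]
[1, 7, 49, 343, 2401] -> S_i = 1*7^i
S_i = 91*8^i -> [91, 728, 5824, 46592, 372736]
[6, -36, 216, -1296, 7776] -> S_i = 6*-6^i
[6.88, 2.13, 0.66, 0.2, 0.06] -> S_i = 6.88*0.31^i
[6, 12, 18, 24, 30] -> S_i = 6 + 6*i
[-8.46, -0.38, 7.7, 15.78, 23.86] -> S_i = -8.46 + 8.08*i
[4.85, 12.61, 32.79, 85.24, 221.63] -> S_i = 4.85*2.60^i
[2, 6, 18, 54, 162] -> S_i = 2*3^i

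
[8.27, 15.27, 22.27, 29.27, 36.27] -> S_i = 8.27 + 7.00*i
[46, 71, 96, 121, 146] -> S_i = 46 + 25*i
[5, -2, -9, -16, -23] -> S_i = 5 + -7*i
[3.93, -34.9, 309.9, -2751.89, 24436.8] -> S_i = 3.93*(-8.88)^i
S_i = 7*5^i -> [7, 35, 175, 875, 4375]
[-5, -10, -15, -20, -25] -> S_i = -5 + -5*i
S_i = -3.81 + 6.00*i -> [-3.81, 2.19, 8.19, 14.19, 20.19]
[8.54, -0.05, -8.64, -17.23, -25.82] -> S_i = 8.54 + -8.59*i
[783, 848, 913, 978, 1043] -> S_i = 783 + 65*i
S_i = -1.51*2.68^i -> [-1.51, -4.05, -10.85, -29.07, -77.9]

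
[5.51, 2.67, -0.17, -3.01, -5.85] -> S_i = 5.51 + -2.84*i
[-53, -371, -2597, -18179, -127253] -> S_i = -53*7^i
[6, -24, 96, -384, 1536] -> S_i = 6*-4^i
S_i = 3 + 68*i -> [3, 71, 139, 207, 275]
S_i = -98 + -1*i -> [-98, -99, -100, -101, -102]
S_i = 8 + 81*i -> [8, 89, 170, 251, 332]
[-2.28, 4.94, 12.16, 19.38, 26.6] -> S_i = -2.28 + 7.22*i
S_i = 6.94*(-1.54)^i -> [6.94, -10.69, 16.46, -25.35, 39.03]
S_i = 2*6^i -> [2, 12, 72, 432, 2592]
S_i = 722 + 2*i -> [722, 724, 726, 728, 730]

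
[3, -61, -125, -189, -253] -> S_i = 3 + -64*i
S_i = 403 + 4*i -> [403, 407, 411, 415, 419]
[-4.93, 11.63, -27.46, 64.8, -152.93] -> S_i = -4.93*(-2.36)^i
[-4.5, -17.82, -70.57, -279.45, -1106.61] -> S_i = -4.50*3.96^i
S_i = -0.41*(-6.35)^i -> [-0.41, 2.6, -16.53, 104.98, -666.62]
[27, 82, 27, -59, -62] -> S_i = Random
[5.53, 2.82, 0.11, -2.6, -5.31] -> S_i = 5.53 + -2.71*i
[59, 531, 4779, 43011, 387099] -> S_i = 59*9^i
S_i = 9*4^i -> [9, 36, 144, 576, 2304]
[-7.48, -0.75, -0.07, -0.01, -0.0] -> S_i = -7.48*0.10^i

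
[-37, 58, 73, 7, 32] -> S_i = Random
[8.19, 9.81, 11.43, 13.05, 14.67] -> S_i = 8.19 + 1.62*i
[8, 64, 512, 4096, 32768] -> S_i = 8*8^i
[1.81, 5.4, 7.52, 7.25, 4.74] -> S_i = Random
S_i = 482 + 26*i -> [482, 508, 534, 560, 586]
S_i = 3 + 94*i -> [3, 97, 191, 285, 379]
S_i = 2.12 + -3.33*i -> [2.12, -1.21, -4.54, -7.87, -11.2]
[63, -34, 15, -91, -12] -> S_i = Random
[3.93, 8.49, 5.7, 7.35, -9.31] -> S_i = Random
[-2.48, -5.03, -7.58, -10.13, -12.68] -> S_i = -2.48 + -2.55*i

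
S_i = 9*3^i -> [9, 27, 81, 243, 729]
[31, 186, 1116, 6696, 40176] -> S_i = 31*6^i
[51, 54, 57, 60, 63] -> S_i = 51 + 3*i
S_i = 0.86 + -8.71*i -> [0.86, -7.85, -16.56, -25.27, -33.98]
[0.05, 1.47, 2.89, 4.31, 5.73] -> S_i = 0.05 + 1.42*i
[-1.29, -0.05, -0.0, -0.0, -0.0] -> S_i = -1.29*0.04^i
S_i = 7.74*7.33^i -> [7.74, 56.73, 415.86, 3048.27, 22343.79]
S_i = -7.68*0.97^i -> [-7.68, -7.45, -7.23, -7.01, -6.8]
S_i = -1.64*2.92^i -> [-1.64, -4.79, -13.98, -40.83, -119.23]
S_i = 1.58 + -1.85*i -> [1.58, -0.27, -2.12, -3.97, -5.82]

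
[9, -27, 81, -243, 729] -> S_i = 9*-3^i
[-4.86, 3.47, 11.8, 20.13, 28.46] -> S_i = -4.86 + 8.33*i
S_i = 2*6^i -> [2, 12, 72, 432, 2592]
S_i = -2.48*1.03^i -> [-2.48, -2.55, -2.63, -2.71, -2.79]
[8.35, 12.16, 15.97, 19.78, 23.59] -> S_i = 8.35 + 3.81*i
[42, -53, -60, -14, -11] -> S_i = Random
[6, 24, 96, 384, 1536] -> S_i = 6*4^i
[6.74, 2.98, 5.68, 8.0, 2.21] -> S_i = Random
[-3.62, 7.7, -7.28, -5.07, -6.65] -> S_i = Random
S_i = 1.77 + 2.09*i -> [1.77, 3.86, 5.95, 8.04, 10.13]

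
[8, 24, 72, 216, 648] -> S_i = 8*3^i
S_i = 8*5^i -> [8, 40, 200, 1000, 5000]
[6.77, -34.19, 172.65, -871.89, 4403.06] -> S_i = 6.77*(-5.05)^i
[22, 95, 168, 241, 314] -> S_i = 22 + 73*i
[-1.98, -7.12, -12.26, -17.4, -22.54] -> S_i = -1.98 + -5.14*i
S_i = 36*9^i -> [36, 324, 2916, 26244, 236196]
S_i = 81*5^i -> [81, 405, 2025, 10125, 50625]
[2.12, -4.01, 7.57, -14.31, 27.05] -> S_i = 2.12*(-1.89)^i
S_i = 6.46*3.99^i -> [6.46, 25.78, 102.84, 410.35, 1637.28]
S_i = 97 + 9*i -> [97, 106, 115, 124, 133]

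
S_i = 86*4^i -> [86, 344, 1376, 5504, 22016]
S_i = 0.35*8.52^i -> [0.35, 2.98, 25.41, 216.46, 1844.28]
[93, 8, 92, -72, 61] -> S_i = Random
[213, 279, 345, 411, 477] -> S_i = 213 + 66*i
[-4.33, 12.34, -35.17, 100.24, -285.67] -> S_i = -4.33*(-2.85)^i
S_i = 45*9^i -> [45, 405, 3645, 32805, 295245]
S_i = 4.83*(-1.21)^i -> [4.83, -5.84, 7.07, -8.56, 10.35]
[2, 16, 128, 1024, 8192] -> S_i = 2*8^i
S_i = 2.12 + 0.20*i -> [2.12, 2.32, 2.52, 2.72, 2.92]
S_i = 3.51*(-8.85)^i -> [3.51, -31.06, 274.91, -2432.97, 21531.79]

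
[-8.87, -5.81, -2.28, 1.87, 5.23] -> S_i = Random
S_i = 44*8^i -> [44, 352, 2816, 22528, 180224]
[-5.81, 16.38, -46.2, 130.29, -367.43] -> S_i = -5.81*(-2.82)^i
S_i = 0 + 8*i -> [0, 8, 16, 24, 32]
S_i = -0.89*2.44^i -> [-0.89, -2.17, -5.3, -12.93, -31.55]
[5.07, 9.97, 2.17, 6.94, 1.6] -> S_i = Random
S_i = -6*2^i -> [-6, -12, -24, -48, -96]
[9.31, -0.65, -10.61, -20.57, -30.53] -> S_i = 9.31 + -9.96*i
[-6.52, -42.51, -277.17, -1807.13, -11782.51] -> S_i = -6.52*6.52^i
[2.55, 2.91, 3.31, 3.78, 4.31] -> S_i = 2.55*1.14^i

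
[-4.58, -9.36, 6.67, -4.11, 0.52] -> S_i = Random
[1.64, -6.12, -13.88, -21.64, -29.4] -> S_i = 1.64 + -7.76*i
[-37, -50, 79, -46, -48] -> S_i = Random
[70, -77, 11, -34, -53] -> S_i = Random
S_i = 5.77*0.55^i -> [5.77, 3.17, 1.75, 0.96, 0.53]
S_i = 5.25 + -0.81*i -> [5.25, 4.44, 3.63, 2.82, 2.01]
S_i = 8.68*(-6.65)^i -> [8.68, -57.72, 383.85, -2552.61, 16974.86]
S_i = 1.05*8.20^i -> [1.05, 8.61, 70.6, 578.94, 4747.28]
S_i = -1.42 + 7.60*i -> [-1.42, 6.18, 13.78, 21.38, 28.98]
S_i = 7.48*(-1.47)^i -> [7.48, -11.0, 16.16, -23.76, 34.93]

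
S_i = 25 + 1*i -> [25, 26, 27, 28, 29]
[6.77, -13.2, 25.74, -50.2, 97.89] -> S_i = 6.77*(-1.95)^i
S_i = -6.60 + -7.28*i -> [-6.6, -13.88, -21.16, -28.44, -35.72]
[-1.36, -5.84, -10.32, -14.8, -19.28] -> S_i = -1.36 + -4.48*i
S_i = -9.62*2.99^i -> [-9.62, -28.76, -86.0, -257.15, -768.88]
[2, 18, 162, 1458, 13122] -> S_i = 2*9^i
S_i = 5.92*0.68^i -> [5.92, 4.03, 2.74, 1.86, 1.27]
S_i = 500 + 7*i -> [500, 507, 514, 521, 528]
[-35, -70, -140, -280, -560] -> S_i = -35*2^i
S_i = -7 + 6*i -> [-7, -1, 5, 11, 17]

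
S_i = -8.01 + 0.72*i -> [-8.01, -7.29, -6.57, -5.85, -5.13]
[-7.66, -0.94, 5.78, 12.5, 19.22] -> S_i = -7.66 + 6.72*i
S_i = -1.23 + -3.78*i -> [-1.23, -5.01, -8.79, -12.57, -16.35]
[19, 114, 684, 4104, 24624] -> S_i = 19*6^i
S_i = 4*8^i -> [4, 32, 256, 2048, 16384]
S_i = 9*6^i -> [9, 54, 324, 1944, 11664]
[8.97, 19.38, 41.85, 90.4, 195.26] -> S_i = 8.97*2.16^i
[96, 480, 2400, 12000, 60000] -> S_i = 96*5^i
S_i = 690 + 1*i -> [690, 691, 692, 693, 694]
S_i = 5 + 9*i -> [5, 14, 23, 32, 41]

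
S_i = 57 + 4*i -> [57, 61, 65, 69, 73]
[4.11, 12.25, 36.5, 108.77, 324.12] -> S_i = 4.11*2.98^i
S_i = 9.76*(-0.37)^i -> [9.76, -3.61, 1.34, -0.49, 0.18]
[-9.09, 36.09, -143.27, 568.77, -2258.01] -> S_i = -9.09*(-3.97)^i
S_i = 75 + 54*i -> [75, 129, 183, 237, 291]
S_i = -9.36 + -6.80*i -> [-9.36, -16.16, -22.96, -29.76, -36.56]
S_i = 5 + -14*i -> [5, -9, -23, -37, -51]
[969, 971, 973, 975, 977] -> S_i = 969 + 2*i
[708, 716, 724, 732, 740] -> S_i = 708 + 8*i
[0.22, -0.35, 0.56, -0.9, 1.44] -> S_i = 0.22*(-1.60)^i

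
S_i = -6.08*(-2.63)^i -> [-6.08, 15.99, -42.05, 110.6, -290.89]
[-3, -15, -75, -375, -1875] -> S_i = -3*5^i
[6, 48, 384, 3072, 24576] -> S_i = 6*8^i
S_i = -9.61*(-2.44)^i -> [-9.61, 23.45, -57.21, 139.6, -340.63]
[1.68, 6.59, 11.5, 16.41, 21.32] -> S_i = 1.68 + 4.91*i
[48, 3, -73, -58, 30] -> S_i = Random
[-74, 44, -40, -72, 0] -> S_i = Random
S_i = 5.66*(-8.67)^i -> [5.66, -49.07, 425.46, -3688.7, 31981.06]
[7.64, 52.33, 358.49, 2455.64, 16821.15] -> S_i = 7.64*6.85^i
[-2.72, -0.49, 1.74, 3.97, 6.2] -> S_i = -2.72 + 2.23*i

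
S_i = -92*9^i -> [-92, -828, -7452, -67068, -603612]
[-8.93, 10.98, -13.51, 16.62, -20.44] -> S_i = -8.93*(-1.23)^i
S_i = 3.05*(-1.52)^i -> [3.05, -4.64, 7.05, -10.71, 16.28]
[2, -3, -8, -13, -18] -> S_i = 2 + -5*i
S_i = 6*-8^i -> [6, -48, 384, -3072, 24576]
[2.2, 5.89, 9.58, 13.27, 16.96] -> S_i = 2.20 + 3.69*i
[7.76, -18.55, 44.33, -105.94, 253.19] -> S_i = 7.76*(-2.39)^i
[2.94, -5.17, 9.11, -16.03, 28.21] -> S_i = 2.94*(-1.76)^i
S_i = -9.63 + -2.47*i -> [-9.63, -12.1, -14.57, -17.04, -19.51]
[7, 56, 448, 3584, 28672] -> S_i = 7*8^i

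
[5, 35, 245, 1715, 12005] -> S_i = 5*7^i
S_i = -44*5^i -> [-44, -220, -1100, -5500, -27500]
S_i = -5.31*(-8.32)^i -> [-5.31, 44.18, -367.57, 3058.19, -25444.14]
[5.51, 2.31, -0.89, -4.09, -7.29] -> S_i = 5.51 + -3.20*i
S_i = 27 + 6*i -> [27, 33, 39, 45, 51]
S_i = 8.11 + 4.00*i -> [8.11, 12.11, 16.11, 20.11, 24.11]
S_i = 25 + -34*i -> [25, -9, -43, -77, -111]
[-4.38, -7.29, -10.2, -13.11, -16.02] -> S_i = -4.38 + -2.91*i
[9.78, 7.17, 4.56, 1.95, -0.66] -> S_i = 9.78 + -2.61*i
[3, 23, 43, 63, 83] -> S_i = 3 + 20*i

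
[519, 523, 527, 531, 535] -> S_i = 519 + 4*i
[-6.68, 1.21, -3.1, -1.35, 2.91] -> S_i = Random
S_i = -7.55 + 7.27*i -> [-7.55, -0.28, 6.99, 14.26, 21.53]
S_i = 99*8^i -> [99, 792, 6336, 50688, 405504]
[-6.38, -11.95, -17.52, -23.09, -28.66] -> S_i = -6.38 + -5.57*i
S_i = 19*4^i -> [19, 76, 304, 1216, 4864]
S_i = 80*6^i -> [80, 480, 2880, 17280, 103680]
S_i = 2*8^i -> [2, 16, 128, 1024, 8192]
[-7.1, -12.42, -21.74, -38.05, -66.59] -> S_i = -7.10*1.75^i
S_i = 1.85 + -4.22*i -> [1.85, -2.37, -6.59, -10.81, -15.03]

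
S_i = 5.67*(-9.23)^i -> [5.67, -52.33, 483.04, -4458.49, 41151.9]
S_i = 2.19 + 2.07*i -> [2.19, 4.26, 6.33, 8.4, 10.47]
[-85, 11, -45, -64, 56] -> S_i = Random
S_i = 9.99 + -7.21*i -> [9.99, 2.78, -4.43, -11.64, -18.85]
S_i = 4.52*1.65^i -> [4.52, 7.46, 12.31, 20.3, 33.5]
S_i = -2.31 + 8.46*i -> [-2.31, 6.15, 14.61, 23.07, 31.53]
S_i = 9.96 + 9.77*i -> [9.96, 19.73, 29.5, 39.27, 49.04]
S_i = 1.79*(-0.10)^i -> [1.79, -0.18, 0.02, -0.0, 0.0]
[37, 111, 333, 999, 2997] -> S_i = 37*3^i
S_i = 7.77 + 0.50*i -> [7.77, 8.27, 8.77, 9.27, 9.77]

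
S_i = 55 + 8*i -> [55, 63, 71, 79, 87]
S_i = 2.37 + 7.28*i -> [2.37, 9.65, 16.93, 24.21, 31.49]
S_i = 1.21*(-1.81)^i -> [1.21, -2.19, 3.96, -7.17, 12.99]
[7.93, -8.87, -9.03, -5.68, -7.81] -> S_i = Random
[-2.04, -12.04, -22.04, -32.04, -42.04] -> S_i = -2.04 + -10.00*i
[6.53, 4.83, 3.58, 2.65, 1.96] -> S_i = 6.53*0.74^i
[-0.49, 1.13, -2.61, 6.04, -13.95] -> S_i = -0.49*(-2.31)^i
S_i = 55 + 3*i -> [55, 58, 61, 64, 67]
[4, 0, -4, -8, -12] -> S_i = 4 + -4*i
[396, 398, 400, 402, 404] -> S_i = 396 + 2*i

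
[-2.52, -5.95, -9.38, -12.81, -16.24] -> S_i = -2.52 + -3.43*i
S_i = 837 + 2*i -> [837, 839, 841, 843, 845]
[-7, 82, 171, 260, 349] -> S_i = -7 + 89*i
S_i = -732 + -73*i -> [-732, -805, -878, -951, -1024]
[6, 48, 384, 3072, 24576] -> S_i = 6*8^i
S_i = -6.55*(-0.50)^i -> [-6.55, 3.28, -1.64, 0.82, -0.41]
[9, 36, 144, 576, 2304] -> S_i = 9*4^i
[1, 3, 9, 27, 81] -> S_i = 1*3^i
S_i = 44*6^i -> [44, 264, 1584, 9504, 57024]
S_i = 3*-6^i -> [3, -18, 108, -648, 3888]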